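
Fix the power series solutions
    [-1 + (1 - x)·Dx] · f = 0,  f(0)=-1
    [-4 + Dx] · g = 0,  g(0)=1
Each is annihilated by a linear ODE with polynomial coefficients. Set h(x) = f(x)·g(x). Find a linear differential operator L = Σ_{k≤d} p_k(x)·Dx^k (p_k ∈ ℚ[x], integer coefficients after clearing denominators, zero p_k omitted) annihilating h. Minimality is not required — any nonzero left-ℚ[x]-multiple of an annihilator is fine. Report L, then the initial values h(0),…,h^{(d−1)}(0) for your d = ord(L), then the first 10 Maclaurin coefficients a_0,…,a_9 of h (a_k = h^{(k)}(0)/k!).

f: a_k = -1, -1, -1, -1, -1, -1, -1, -1, -1, -1, …
g: a_k = 1, 4, 8, 32/3, 32/3, 128/15, 256/45, 1024/315, 512/315, 2048/2835, …
h₀=f·g: eliminate ⇒ L₀, order ≤ 1·1.
L = (5 - 4·x) + (-1 + x)·Dx  (order 1).
h: a_k = -1, -5, -13, -71/3, -103/3, -643/15, -437/9, -16319/315, -16831/315, -153527/2835, …
ICs: h(0) = -1.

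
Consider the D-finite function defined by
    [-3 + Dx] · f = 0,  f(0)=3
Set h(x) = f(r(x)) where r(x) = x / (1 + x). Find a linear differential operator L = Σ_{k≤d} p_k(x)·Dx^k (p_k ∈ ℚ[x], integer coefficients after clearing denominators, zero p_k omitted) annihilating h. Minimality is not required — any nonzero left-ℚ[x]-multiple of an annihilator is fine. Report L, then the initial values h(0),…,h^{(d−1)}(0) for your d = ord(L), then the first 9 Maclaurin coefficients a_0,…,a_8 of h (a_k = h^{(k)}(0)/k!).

L = -3 + (1 + 2·x + x^2)·Dx  (order 1).
h: a_k = 3, 9, 9/2, -9/2, 9/8, 63/40, -207/80, 1233/560, -4869/4480, …
ICs: h(0) = 3.

f: a_k = 3, 9, 27/2, 27/2, 81/8, 243/40, 243/80, 729/560, 2187/4480, …
Change of var in L_f (x↦r) gives L₀.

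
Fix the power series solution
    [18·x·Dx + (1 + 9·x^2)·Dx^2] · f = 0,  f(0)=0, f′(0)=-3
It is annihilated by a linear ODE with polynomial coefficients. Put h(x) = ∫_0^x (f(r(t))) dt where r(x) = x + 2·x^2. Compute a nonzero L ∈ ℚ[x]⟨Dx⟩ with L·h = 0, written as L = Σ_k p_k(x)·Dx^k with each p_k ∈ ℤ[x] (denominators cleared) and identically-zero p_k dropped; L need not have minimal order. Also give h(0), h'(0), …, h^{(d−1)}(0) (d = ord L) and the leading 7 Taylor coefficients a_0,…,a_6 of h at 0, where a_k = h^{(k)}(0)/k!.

L = (-4 + 18·x + 144·x^2 + 432·x^3 + 432·x^4)·Dx^2 + (1 + 4·x + 9·x^2 + 72·x^3 + 180·x^4 + 144·x^5)·Dx^3  (order 3).
h: a_k = 0, 0, -3/2, -2, 9/4, 54/5, 99/10, …
ICs: h(0) = 0, h′(0) = 0, h′′(0) = -3.

f: a_k = 0, -3, 0, 9, 0, -243/5, 0, …
Substitute x→r, Dx→(1/r')Dx; clear ⇒ L₀.
h=∫₀ˣh₀: take L = L₀·Dx.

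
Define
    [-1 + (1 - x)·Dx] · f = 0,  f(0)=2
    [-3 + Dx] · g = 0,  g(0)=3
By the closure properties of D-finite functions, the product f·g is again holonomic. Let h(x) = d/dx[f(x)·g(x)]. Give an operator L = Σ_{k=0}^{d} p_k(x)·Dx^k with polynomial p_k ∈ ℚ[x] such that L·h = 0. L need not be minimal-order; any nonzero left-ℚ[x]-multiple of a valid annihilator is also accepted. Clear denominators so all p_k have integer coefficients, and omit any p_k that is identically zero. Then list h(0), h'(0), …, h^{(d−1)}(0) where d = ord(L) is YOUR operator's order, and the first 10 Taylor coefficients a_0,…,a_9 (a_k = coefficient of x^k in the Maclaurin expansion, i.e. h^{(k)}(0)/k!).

L = (17 - 24·x + 9·x^2) + (-4 + 7·x - 3·x^2)·Dx  (order 1).
h: a_k = 24, 102, 234, 393, 552, 13977/20, 16671/20, 268923/280, 606717/560, 2698707/2240, …
ICs: h(0) = 24.

f: a_k = 2, 2, 2, 2, 2, 2, 2, 2, 2, 2, …
g: a_k = 3, 9, 27/2, 27/2, 81/8, 243/40, 243/80, 729/560, 2187/4480, 729/4480, …
Sym-product of L_f,L_g gives L₀ (≤ ord 1).
Derive L from L₀ (diff closure).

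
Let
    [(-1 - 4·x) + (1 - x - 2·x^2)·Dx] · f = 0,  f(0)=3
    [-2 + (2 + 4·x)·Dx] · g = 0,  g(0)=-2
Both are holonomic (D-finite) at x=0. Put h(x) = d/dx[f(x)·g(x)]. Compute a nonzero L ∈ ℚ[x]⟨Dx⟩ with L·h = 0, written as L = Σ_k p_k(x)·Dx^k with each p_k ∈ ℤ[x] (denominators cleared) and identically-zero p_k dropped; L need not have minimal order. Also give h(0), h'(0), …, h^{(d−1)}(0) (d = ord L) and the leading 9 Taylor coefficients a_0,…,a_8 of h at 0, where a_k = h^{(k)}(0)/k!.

f: a_k = 3, 3, 9, 15, 33, 63, 129, 255, 513, …
g: a_k = -2, -2, 1, -1, 5/4, -7/4, 21/8, -33/8, 429/64, …
f·g: L₀ = L_f ⊗_s L_g, ord ≤ 1·1.
Differentiate: ansatz ord ≤ ord L₀ ⇒ L.
L = (7 + 48·x + 99·x^2 + 100·x^3 + 60·x^4) + (-2 - 7·x - 3·x^2 + 22·x^3 + 44·x^4 + 24·x^5)·Dx  (order 1).
h: a_k = -12, -42, -144, -345, -1875/2, -8451/4, -10353/2, -91113/8, -845613/32, …
ICs: h(0) = -12.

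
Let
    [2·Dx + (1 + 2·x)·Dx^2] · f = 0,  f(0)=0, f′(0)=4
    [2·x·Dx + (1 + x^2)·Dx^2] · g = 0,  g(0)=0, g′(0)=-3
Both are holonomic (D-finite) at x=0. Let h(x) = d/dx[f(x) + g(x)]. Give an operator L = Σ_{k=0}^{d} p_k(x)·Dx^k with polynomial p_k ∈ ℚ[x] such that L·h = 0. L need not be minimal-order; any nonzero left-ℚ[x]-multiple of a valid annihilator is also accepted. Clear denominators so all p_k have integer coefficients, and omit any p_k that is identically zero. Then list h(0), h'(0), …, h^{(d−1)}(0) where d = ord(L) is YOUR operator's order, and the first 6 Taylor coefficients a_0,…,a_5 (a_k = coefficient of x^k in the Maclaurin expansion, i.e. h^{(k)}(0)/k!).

f: a_k = 0, 4, -4, 16/3, -8, 64/5, …
g: a_k = 0, -3, 0, 1, 0, -3/5, …
Sum ⇒ L₀ = lclm(L_f,L_g) in ℚ(x)⟨Dx⟩.
h₀' ⇒ L via d/dx closure of L₀.
L = (-2 - 12·x + 6·x^2 + 4·x^3) + (-5 - 4·x - 9·x^2 + 12·x^3 + 8·x^4)·Dx + (-1 - x + 2·x^2 + x^3 + 3·x^4 + 2·x^5)·Dx^2  (order 2).
h: a_k = 1, -8, 19, -32, 61, -128, …
ICs: h(0) = 1, h′(0) = -8.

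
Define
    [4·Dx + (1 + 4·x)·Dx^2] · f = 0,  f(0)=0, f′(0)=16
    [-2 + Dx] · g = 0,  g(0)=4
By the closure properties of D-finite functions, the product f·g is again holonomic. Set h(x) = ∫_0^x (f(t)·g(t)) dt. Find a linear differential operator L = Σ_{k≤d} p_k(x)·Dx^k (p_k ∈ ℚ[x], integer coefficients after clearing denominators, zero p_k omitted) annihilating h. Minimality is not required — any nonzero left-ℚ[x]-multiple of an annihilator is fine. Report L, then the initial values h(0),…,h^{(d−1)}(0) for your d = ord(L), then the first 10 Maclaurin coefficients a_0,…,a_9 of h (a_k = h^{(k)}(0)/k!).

L = (-4 + 16·x)·Dx - 16·x·Dx^2 + (1 + 4·x)·Dx^3  (order 3).
h: a_k = 0, 0, 32, 0, 160/3, -512/5, 13376/45, -54272/63, 826528/315, -3341312/405, …
ICs: h(0) = 0, h′(0) = 0, h′′(0) = 64.

f: a_k = 0, 16, -32, 256/3, -256, 4096/5, -8192/3, 65536/7, -32768, 1048576/9, …
g: a_k = 4, 8, 8, 16/3, 8/3, 16/15, 16/45, 32/315, 8/315, 16/2835, …
f·g: L₀ = L_f ⊗_s L_g, ord ≤ 2·1.
Integrate: L := L₀·Dx.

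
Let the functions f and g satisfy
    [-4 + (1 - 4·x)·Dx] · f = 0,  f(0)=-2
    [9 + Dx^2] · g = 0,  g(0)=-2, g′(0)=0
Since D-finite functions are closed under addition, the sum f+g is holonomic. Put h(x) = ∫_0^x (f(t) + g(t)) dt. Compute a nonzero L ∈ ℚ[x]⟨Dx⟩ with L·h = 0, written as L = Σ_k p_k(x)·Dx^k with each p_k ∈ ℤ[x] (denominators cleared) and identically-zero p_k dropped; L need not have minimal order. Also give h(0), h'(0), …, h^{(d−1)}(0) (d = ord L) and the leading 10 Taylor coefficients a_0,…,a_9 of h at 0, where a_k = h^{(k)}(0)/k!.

f: a_k = -2, -8, -32, -128, -512, -2048, -8192, -32768, -131072, -524288, …
g: a_k = -2, 0, 9, 0, -27/4, 0, 81/40, 0, -729/2240, 0, …
f+g: L₀ = lclm(L_f,L_g), ord ≤ 1+2.
h=∫h₀ ⇒ L = L₀·Dx.
L = (3780 - 2592·x + 5184·x^2)·Dx + (-369 + 2124·x - 3888·x^2 + 5184·x^3)·Dx^2 + (420 - 288·x + 576·x^2)·Dx^3 + (-41 + 236·x - 432·x^2 + 576·x^3)·Dx^4  (order 4).
h: a_k = 0, -4, -4, -23/3, -32, -415/4, -1024/3, -327599/280, -4096, -293602009/20160, …
ICs: h(0) = 0, h′(0) = -4, h′′(0) = -8, h′′′(0) = -46.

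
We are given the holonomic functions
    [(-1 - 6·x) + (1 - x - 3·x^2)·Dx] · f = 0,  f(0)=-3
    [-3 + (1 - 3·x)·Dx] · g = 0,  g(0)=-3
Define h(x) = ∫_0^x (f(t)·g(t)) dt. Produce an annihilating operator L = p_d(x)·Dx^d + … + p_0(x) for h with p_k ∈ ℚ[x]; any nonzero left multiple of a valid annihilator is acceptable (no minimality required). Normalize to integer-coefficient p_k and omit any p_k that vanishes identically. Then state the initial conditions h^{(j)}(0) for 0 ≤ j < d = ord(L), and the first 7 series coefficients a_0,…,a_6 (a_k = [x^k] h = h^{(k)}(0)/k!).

L = (-4 + 27·x^2)·Dx + (1 - 4·x + 9·x^3)·Dx^2  (order 2).
h: a_k = 0, 9, 18, 48, 495/4, 1656/5, 888, …
ICs: h(0) = 0, h′(0) = 9.

f: a_k = -3, -3, -12, -21, -57, -120, -291, …
g: a_k = -3, -9, -27, -81, -243, -729, -2187, …
f·g: L₀ = L_f ⊗_s L_g, ord ≤ 1·1.
h=∫h₀ ⇒ L = L₀·Dx.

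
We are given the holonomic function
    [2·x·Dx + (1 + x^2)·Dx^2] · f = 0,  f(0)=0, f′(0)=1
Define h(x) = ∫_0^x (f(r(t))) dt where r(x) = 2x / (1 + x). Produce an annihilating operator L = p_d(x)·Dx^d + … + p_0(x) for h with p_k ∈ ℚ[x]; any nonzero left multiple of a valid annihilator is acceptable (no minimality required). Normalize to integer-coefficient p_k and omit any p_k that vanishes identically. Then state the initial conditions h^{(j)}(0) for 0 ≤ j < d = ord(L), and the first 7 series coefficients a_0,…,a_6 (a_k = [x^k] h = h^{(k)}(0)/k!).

L = (2 + 10·x)·Dx^2 + (1 + 2·x + 5·x^2)·Dx^3  (order 3).
h: a_k = 0, 0, 1, -2/3, -1/6, 6/5, -19/15, …
ICs: h(0) = 0, h′(0) = 0, h′′(0) = 2.

f: a_k = 0, 1, 0, -1/3, 0, 1/5, 0, …
Change of var in L_f (x↦r) gives L₀.
h=∫h₀ ⇒ L = L₀·Dx.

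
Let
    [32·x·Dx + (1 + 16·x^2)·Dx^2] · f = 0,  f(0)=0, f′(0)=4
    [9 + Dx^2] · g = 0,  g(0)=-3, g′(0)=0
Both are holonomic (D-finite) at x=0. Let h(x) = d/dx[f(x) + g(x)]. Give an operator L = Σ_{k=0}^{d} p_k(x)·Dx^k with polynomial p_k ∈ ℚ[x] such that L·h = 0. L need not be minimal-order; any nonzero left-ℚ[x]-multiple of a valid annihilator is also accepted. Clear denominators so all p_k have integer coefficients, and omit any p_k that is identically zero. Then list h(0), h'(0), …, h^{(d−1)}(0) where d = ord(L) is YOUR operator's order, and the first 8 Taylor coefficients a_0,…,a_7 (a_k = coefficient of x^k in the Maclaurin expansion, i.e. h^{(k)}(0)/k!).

L = (-52704·x + 967680·x^3 + 663552·x^5) + (-207 + 13104·x^2 + 283392·x^4 + 331776·x^6)·Dx + (-5856·x + 107520·x^3 + 73728·x^5)·Dx^2 + (-23 + 1456·x^2 + 31488·x^4 + 36864·x^6)·Dx^3  (order 3).
h: a_k = 4, 27, -64, -81/2, 1024, 729/40, -16384, -2187/560, …
ICs: h(0) = 4, h′(0) = 27, h′′(0) = -128.

f: a_k = 0, 4, 0, -64/3, 0, 1024/5, 0, -16384/7, …
g: a_k = -3, 0, 27/2, 0, -81/8, 0, 243/80, 0, …
L₀ := lclm(L_f,L_g); ord L₀ ≤ 2+2.
h=h₀': d/dx-closure on L₀ ⇒ L.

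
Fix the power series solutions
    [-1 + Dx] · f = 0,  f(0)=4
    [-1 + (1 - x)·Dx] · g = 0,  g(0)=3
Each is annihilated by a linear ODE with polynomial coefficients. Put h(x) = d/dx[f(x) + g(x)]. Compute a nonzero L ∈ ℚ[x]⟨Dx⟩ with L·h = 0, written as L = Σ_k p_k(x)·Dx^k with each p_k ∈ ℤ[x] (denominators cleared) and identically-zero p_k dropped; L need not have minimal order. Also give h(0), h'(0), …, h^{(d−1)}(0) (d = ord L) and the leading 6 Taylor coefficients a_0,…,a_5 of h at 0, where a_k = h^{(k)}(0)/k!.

f: a_k = 4, 4, 2, 2/3, 1/6, 1/30, …
g: a_k = 3, 3, 3, 3, 3, 3, …
Sum ⇒ L₀ = lclm(L_f,L_g) in ℚ(x)⟨Dx⟩.
Differentiate: ansatz ord ≤ ord L₀ ⇒ L.
L = (4 + 2·x) + (-5 - 2·x + x^2)·Dx + (1 - x^2)·Dx^2  (order 2).
h: a_k = 7, 10, 11, 38/3, 91/6, 541/30, …
ICs: h(0) = 7, h′(0) = 10.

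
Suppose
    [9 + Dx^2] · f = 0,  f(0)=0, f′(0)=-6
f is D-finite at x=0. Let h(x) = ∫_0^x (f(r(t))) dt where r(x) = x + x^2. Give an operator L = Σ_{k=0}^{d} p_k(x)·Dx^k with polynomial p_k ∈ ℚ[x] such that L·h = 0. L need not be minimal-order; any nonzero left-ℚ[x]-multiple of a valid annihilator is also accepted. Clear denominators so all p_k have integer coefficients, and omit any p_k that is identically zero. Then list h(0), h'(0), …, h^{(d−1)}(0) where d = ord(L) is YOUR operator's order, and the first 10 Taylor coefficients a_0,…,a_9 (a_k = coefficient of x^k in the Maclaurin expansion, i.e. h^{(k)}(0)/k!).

L = (9 + 54·x + 108·x^2 + 72·x^3)·Dx - 2·Dx^2 + (1 + 2·x)·Dx^3  (order 3).
h: a_k = 0, 0, -3, -2, 9/4, 27/5, 153/40, -45/28, -11097/2240, -153/40, …
ICs: h(0) = 0, h′(0) = 0, h′′(0) = -6.

f: a_k = 0, -6, 0, 9, 0, -81/20, 0, 243/280, 0, -243/2240, …
f∘r: x↦r, Dx↦Dx/r' in L_f ⇒ L₀.
h=∫₀ˣh₀: take L = L₀·Dx.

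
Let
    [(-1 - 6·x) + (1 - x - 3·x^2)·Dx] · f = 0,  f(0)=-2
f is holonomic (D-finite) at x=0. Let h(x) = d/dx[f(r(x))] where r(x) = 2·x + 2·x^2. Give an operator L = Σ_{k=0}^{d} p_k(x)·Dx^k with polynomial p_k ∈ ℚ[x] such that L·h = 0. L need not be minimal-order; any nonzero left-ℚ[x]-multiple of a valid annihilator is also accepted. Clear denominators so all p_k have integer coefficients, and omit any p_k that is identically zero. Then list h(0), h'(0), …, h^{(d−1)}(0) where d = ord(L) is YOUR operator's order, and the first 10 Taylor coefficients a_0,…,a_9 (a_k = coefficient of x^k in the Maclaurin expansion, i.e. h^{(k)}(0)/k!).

L = (18 + 156·x + 804·x^2 + 2736·x^3 + 4968·x^4 + 4320·x^5 + 1440·x^6) + (-1 - 12·x + 6·x^2 + 268·x^3 + 900·x^4 + 1368·x^5 + 1008·x^6 + 288·x^7)·Dx  (order 1).
h: a_k = -4, -72, -528, -3904, -26640, -173856, -1106560, -6891264, -42257664, -255919360, …
ICs: h(0) = -4.

f: a_k = -2, -2, -8, -14, -38, -80, -194, -434, -1016, -2318, …
Substitute x→r, Dx→(1/r')Dx; clear ⇒ L₀.
h₀' ⇒ L via d/dx closure of L₀.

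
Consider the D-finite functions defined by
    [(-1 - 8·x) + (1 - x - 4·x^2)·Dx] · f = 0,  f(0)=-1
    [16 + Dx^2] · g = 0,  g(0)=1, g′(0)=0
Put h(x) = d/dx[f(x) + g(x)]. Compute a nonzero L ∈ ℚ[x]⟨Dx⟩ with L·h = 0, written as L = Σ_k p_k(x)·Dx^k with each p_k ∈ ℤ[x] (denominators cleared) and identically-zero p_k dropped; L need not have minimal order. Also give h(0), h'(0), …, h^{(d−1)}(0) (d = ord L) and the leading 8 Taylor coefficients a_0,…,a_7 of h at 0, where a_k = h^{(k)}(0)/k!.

L = (6848 + 35072·x + 150784·x^2 + 87040·x^3 + 204800·x^4 + 147456·x^5 + 196608·x^6) + (-560 - 4048·x + 5184·x^2 + 13952·x^3 + 2560·x^4 + 18432·x^5 + 57344·x^6 + 65536·x^7)·Dx + (428 + 2192·x + 9424·x^2 + 5440·x^3 + 12800·x^4 + 9216·x^5 + 12288·x^6)·Dx^2 + (-35 - 253·x + 324·x^2 + 872·x^3 + 160·x^4 + 1152·x^5 + 3584·x^6 + 4096·x^7)·Dx^3  (order 3).
h: a_k = -1, -26, -27, -220/3, -325, -16802/15, -3087, -2931704/315, …
ICs: h(0) = -1, h′(0) = -26, h′′(0) = -54.

f: a_k = -1, -1, -5, -9, -29, -65, -181, -441, …
g: a_k = 1, 0, -8, 0, 32/3, 0, -256/45, 0, …
f+g: L₀ = lclm(L_f,L_g), ord ≤ 1+2.
h=h₀': d/dx-closure on L₀ ⇒ L.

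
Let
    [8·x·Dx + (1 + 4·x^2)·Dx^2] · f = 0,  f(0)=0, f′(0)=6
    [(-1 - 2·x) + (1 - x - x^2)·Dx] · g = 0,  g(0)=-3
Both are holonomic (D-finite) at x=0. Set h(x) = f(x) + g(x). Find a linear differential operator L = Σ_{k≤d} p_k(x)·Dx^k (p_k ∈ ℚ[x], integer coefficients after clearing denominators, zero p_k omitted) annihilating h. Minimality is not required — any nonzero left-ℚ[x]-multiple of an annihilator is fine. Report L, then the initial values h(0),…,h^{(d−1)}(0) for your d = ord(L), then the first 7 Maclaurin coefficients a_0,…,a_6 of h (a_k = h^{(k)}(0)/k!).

f: a_k = 0, 6, 0, -8, 0, 96/5, 0, …
g: a_k = -3, -3, -6, -9, -15, -24, -39, …
Weyl lclm of L_f,L_g ⇒ L₀ (ord ≤ 3).
L = (16 - 64·x - 400·x^2 - 576·x^3 - 696·x^4 - 96·x^6)·Dx + (-13 - 24·x - 22·x^2 - 204·x^3 - 548·x^4 - 488·x^5 - 48·x^6 - 96·x^7)·Dx^2 + (2 + 5·x + 14·x^2 - 2·x^3 + 13·x^4 - 92·x^5 - 48·x^6 - 16·x^7 - 16·x^8)·Dx^3  (order 3).
h: a_k = -3, 3, -6, -17, -15, -24/5, -39, …
ICs: h(0) = -3, h′(0) = 3, h′′(0) = -12.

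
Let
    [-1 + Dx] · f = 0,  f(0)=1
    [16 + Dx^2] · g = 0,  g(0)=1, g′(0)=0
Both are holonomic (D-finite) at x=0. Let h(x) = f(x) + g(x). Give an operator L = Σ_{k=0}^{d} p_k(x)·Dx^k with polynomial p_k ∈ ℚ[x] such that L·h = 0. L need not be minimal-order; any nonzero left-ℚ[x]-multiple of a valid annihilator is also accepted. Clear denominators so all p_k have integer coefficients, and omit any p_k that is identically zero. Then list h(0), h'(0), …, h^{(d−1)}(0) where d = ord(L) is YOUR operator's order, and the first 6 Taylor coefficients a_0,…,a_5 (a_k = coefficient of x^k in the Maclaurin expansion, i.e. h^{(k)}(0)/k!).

f: a_k = 1, 1, 1/2, 1/6, 1/24, 1/120, …
g: a_k = 1, 0, -8, 0, 32/3, 0, …
f+g: L₀ = lclm(L_f,L_g), ord ≤ 1+2.
L = -16 + 16·Dx - Dx^2 + Dx^3  (order 3).
h: a_k = 2, 1, -15/2, 1/6, 257/24, 1/120, …
ICs: h(0) = 2, h′(0) = 1, h′′(0) = -15.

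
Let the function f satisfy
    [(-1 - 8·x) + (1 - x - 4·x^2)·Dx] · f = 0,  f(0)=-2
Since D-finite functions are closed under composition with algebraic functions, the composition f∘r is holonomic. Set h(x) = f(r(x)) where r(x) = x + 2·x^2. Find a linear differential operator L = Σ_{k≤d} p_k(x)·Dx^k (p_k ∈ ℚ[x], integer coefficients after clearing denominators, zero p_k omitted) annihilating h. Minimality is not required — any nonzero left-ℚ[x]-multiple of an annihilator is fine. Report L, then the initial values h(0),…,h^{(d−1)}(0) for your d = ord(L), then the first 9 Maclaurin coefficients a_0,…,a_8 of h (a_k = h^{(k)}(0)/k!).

f: a_k = -2, -2, -10, -18, -58, -130, -362, -882, -2330, …
f∘r: x↦r, Dx↦Dx/r' in L_f ⇒ L₀.
L = (1 + 12·x + 48·x^2 + 64·x^3) + (-1 + x + 6·x^2 + 16·x^3 + 16·x^4)·Dx  (order 1).
h: a_k = -2, -2, -14, -58, -206, -810, -3198, -12282, -47726, …
ICs: h(0) = -2.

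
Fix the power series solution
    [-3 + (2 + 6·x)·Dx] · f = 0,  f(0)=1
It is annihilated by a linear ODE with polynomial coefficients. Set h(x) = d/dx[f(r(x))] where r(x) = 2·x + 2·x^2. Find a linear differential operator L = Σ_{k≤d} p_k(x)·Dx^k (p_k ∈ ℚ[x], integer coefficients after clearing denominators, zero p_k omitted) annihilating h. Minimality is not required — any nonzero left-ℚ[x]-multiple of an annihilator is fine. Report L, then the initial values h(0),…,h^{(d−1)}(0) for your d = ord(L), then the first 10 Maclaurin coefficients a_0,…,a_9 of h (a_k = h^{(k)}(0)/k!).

f: a_k = 1, 3/2, -9/8, 27/16, -405/128, 1701/256, -15309/1024, 72171/2048, -2814669/32768, 14073345/65536, …
Substitute x→r, Dx→(1/r')Dx; clear ⇒ L₀.
Derive L from L₀ (diff closure).
L = -1 + (-1 - 8·x - 18·x^2 - 12·x^3)·Dx  (order 1).
h: a_k = 3, -3, 27/2, -117/2, 2025/8, -8829/8, 77679/16, -344493/16, 12306249/128, -55266705/128, …
ICs: h(0) = 3.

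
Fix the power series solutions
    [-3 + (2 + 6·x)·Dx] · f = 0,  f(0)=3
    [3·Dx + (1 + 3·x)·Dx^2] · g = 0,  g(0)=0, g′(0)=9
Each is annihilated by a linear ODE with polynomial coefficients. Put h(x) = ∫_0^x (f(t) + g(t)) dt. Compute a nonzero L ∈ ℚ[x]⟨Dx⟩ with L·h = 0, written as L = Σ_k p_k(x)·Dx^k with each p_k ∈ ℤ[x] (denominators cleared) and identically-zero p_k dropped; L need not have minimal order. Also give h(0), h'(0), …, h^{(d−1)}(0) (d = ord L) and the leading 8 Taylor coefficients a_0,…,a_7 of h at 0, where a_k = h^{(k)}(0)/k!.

L = 9·Dx^2 + (15 + 45·x)·Dx^3 + (2 + 12·x + 18·x^2)·Dx^4  (order 4).
h: a_k = 0, 3, 27/4, -45/8, 513/64, -8991/640, 70713/2560, -419175/7168, …
ICs: h(0) = 0, h′(0) = 3, h′′(0) = 27/2, h′′′(0) = -135/4.

f: a_k = 3, 9/2, -27/8, 81/16, -1215/128, 5103/256, -45927/1024, 216513/2048, …
g: a_k = 0, 9, -27/2, 27, -243/4, 729/5, -729/2, 6561/7, …
L₀ := lclm(L_f,L_g); ord L₀ ≤ 1+2.
h=∫h₀ ⇒ L = L₀·Dx.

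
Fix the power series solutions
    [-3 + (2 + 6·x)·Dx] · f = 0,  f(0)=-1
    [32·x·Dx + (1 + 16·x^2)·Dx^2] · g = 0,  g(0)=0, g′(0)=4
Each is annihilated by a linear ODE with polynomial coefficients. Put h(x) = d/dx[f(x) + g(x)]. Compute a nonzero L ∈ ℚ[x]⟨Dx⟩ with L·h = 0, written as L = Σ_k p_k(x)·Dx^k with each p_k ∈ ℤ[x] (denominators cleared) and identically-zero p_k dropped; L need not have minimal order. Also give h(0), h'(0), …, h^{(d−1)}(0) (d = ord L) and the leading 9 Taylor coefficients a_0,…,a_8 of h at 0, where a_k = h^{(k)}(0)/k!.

L = (-192 - 1440·x + 9216·x^2 + 13824·x^3) + (-155 - 768·x + 4128·x^2 + 36864·x^3 + 48384·x^4)·Dx + (-6 + 110·x + 576·x^2 + 2624·x^3 + 10752·x^4 + 13824·x^5)·Dx^2  (order 2).
h: a_k = 5/2, 9/4, -1105/16, 405/32, 253639/256, 45927/512, -34059629/2048, 2814669/4096, 17053209079/65536, …
ICs: h(0) = 5/2, h′(0) = 9/4.

f: a_k = -1, -3/2, 9/8, -27/16, 405/128, -1701/256, 15309/1024, -72171/2048, 2814669/32768, …
g: a_k = 0, 4, 0, -64/3, 0, 1024/5, 0, -16384/7, 0, …
L₀ := lclm(L_f,L_g); ord L₀ ≤ 1+2.
Differentiate: ansatz ord ≤ ord L₀ ⇒ L.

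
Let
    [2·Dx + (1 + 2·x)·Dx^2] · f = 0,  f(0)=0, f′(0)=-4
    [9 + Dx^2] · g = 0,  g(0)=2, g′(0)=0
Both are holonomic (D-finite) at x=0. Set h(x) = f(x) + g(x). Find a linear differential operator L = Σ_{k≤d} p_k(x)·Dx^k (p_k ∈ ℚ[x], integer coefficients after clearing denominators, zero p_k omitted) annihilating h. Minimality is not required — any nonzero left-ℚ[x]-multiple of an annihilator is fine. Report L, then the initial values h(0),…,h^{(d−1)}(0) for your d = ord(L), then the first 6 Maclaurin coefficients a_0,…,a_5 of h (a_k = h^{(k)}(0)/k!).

L = (594 + 648·x + 648·x^2)·Dx + (153 + 630·x + 972·x^2 + 648·x^3)·Dx^2 + (66 + 72·x + 72·x^2)·Dx^3 + (17 + 70·x + 108·x^2 + 72·x^3)·Dx^4  (order 4).
h: a_k = 2, -4, -5, -16/3, 59/4, -64/5, …
ICs: h(0) = 2, h′(0) = -4, h′′(0) = -10, h′′′(0) = -32.

f: a_k = 0, -4, 4, -16/3, 8, -64/5, …
g: a_k = 2, 0, -9, 0, 27/4, 0, …
Weyl lclm of L_f,L_g ⇒ L₀ (ord ≤ 4).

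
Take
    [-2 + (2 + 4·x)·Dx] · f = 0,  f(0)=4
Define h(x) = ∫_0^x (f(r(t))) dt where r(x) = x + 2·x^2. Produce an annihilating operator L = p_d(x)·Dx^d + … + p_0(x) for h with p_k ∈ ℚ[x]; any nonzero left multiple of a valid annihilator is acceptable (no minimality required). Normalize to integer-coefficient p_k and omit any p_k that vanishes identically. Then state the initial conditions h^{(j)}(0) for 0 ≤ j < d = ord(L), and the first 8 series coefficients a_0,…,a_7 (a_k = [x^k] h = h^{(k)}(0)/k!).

f: a_k = 4, 4, -2, 2, -5/2, 7/2, -21/4, 33/4, …
f∘r: x↦r, Dx↦Dx/r' in L_f ⇒ L₀.
∫: right-multiply L₀ by Dx.
L = (-1 - 4·x)·Dx + (1 + 2·x + 4·x^2)·Dx^2  (order 2).
h: a_k = 0, 4, 2, 2, -3/2, 3/10, 5/4, -57/28, …
ICs: h(0) = 0, h′(0) = 4.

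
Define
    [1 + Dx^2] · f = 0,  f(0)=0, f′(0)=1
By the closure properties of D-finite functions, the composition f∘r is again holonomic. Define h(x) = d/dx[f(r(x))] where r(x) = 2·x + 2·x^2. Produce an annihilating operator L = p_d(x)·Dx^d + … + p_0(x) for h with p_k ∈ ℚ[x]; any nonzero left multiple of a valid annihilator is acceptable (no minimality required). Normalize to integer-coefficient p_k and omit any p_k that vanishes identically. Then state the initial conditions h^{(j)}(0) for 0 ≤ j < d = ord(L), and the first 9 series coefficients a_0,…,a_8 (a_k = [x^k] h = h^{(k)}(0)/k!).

L = (16 + 32·x + 96·x^2 + 128·x^3 + 64·x^4) + (-6 - 12·x)·Dx + (1 + 4·x + 4·x^2)·Dx^2  (order 2).
h: a_k = 2, 4, -4, -16, -56/3, 0, 832/45, 896/45, 2272/315, …
ICs: h(0) = 2, h′(0) = 4.

f: a_k = 0, 1, 0, -1/6, 0, 1/120, 0, -1/5040, 0, …
Change of var in L_f (x↦r) gives L₀.
h=h₀': d/dx-closure on L₀ ⇒ L.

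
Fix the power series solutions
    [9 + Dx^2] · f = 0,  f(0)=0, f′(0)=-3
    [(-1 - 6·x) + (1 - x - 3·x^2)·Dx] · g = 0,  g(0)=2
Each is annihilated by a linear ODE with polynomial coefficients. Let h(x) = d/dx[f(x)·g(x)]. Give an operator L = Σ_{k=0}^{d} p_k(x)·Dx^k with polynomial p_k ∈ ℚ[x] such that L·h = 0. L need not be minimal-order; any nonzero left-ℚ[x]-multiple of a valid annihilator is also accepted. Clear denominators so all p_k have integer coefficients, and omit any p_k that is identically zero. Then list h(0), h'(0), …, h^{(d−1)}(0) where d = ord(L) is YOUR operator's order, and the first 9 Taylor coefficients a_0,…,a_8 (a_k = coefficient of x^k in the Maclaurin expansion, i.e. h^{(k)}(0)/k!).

f: a_k = 0, -3, 0, 9/2, 0, -81/40, 0, 243/560, 0, …
g: a_k = 2, 2, 8, 14, 38, 80, 194, 434, 1016, …
f·g: L₀ = L_f ⊗_s L_g, ord ≤ 2·1.
Differentiate: ansatz ord ≤ ord L₀ ⇒ L.
L = (-15 - 54·x - 135·x^2 + 162·x^3 + 243·x^4) + (6·x + 54·x^2 + 108·x^3)·Dx + (1 - 4·x - 9·x^2 + 18·x^3 + 27·x^4)·Dx^2  (order 2).
h: a_k = -6, -12, -45, -132, -1641/4, -10863/10, -119373/40, -54291/7, -9066303/448, …
ICs: h(0) = -6, h′(0) = -12.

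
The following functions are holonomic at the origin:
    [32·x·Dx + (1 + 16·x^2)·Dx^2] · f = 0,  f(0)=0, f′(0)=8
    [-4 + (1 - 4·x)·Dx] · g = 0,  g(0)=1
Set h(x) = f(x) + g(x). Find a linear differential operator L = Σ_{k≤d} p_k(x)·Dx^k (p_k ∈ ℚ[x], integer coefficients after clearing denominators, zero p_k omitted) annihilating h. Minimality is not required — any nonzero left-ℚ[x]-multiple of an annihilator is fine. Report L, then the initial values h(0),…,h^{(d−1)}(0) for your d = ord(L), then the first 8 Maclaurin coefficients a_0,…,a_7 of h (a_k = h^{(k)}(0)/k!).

L = (32 - 512·x - 1536·x^2)·Dx + (-16 + 32·x - 256·x^2 - 1536·x^3)·Dx^2 + (1 - 256·x^4)·Dx^3  (order 3).
h: a_k = 1, 12, 16, 64/3, 256, 7168/5, 4096, 81920/7, …
ICs: h(0) = 1, h′(0) = 12, h′′(0) = 32.

f: a_k = 0, 8, 0, -128/3, 0, 2048/5, 0, -32768/7, …
g: a_k = 1, 4, 16, 64, 256, 1024, 4096, 16384, …
h₀=f+g: left-lcm gives L₀, ord ≤ 3.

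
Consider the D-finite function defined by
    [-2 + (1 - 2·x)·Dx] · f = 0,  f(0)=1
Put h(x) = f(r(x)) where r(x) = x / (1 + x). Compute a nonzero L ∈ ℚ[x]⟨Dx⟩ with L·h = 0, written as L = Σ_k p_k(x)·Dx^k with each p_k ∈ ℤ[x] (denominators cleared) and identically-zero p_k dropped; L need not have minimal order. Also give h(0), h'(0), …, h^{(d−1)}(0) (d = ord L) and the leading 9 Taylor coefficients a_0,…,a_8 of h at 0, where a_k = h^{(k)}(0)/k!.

f: a_k = 1, 2, 4, 8, 16, 32, 64, 128, 256, …
Substitute x→r, Dx→(1/r')Dx; clear ⇒ L₀.
L = 2 + (-1 + x^2)·Dx  (order 1).
h: a_k = 1, 2, 2, 2, 2, 2, 2, 2, 2, …
ICs: h(0) = 1.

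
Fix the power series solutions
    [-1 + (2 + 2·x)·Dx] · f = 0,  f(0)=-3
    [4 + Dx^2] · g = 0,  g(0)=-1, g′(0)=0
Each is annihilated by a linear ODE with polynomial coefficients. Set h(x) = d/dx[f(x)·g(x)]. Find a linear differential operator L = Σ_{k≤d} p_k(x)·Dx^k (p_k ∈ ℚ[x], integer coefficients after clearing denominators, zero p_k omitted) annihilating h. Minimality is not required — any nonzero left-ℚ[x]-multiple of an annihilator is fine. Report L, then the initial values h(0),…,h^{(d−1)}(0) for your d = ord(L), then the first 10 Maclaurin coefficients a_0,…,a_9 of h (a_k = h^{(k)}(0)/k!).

L = (413 + 1344·x + 1696·x^2 + 1024·x^3 + 256·x^4) + (-52 - 180·x - 192·x^2 - 64·x^3)·Dx + (76 + 280·x + 396·x^2 + 256·x^3 + 64·x^4)·Dx^2  (order 2).
h: a_k = 3/2, -51/4, -135/16, 337/32, 905/256, -5281/2560, -26677/30720, 199649/430080, -338661/2293760, 20939279/123863040, …
ICs: h(0) = 3/2, h′(0) = -51/4.

f: a_k = -3, -3/2, 3/8, -3/16, 15/128, -21/256, 63/1024, -99/2048, 1287/32768, -2145/65536, …
g: a_k = -1, 0, 2, 0, -2/3, 0, 4/45, 0, -2/315, 0, …
Product ⇒ symmetric product L₀, ord ≤ 2.
h₀' ⇒ L via d/dx closure of L₀.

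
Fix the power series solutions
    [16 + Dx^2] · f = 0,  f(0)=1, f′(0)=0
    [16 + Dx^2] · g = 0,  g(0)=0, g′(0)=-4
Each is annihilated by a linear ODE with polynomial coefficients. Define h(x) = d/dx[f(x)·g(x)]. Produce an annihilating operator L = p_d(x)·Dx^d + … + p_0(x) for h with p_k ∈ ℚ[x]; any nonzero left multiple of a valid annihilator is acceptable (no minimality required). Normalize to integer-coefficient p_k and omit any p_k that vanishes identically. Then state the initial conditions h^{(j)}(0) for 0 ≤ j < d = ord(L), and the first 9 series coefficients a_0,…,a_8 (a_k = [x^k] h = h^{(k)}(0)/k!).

f: a_k = 1, 0, -8, 0, 32/3, 0, -256/45, 0, 512/315, …
g: a_k = 0, -4, 0, 32/3, 0, -128/15, 0, 1024/315, 0, …
f·g: L₀ = L_f ⊗_s L_g, ord ≤ 2·2.
h=h₀': d/dx-closure on L₀ ⇒ L.
L = 64 + Dx^2  (order 2).
h: a_k = -4, 0, 128, 0, -2048/3, 0, 65536/45, 0, -524288/315, …
ICs: h(0) = -4, h′(0) = 0.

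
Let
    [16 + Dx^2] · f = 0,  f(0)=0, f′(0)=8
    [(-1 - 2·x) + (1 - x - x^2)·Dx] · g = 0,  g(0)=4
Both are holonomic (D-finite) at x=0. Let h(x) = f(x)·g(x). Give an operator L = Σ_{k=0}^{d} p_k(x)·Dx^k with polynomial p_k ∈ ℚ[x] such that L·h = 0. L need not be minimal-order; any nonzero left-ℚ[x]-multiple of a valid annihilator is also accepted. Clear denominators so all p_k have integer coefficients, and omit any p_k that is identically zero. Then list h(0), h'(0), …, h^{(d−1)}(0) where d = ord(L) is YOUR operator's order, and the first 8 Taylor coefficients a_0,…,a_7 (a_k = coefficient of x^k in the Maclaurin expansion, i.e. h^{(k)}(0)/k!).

L = (-14 + 16·x + 16·x^2) + (2 + 4·x)·Dx + (-1 + x + x^2)·Dx^2  (order 2).
h: a_k = 0, 32, 32, -64/3, 32/3, 288/5, 1024/15, 31456/315, …
ICs: h(0) = 0, h′(0) = 32.

f: a_k = 0, 8, 0, -64/3, 0, 256/15, 0, -2048/315, …
g: a_k = 4, 4, 8, 12, 20, 32, 52, 84, …
h₀=f·g: eliminate ⇒ L₀, order ≤ 2·1.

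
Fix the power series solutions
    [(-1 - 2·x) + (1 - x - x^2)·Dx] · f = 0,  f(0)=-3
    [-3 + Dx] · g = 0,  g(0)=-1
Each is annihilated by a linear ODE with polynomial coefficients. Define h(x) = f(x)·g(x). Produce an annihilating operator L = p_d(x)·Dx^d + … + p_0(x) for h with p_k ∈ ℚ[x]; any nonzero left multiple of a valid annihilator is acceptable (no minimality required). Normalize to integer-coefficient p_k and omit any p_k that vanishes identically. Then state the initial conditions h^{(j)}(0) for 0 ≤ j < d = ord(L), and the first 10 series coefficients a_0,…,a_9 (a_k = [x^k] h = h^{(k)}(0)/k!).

f: a_k = -3, -3, -6, -9, -15, -24, -39, -63, -102, -165, …
g: a_k = -1, -3, -9/2, -9/2, -27/8, -81/40, -81/80, -243/560, -729/4480, -243/4480, …
Product ⇒ symmetric product L₀, ord ≤ 1.
L = (4 - x - 3·x^2) + (-1 + x + x^2)·Dx  (order 1).
h: a_k = 3, 12, 57/2, 54, 741/8, 1527/10, 19869/80, 56331/140, 2917443/4480, 1180191/1120, …
ICs: h(0) = 3.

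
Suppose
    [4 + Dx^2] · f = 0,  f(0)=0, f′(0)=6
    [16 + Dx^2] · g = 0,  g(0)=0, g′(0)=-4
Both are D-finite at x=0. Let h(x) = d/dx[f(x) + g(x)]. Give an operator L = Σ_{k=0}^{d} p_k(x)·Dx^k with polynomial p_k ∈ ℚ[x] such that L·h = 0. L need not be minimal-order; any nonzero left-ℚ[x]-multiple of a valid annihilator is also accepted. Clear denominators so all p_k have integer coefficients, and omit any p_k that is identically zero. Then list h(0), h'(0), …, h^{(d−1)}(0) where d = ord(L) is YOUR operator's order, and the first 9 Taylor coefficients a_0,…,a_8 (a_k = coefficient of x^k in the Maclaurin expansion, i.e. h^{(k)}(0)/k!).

L = 64 + 20·Dx^2 + Dx^4  (order 4).
h: a_k = 2, 0, 20, 0, -116/3, 0, 200/9, 0, -2036/315, …
ICs: h(0) = 2, h′(0) = 0, h′′(0) = 40, h′′′(0) = 0.

f: a_k = 0, 6, 0, -4, 0, 4/5, 0, -8/105, 0, …
g: a_k = 0, -4, 0, 32/3, 0, -128/15, 0, 1024/315, 0, …
L₀ := lclm(L_f,L_g); ord L₀ ≤ 2+2.
h=h₀': d/dx-closure on L₀ ⇒ L.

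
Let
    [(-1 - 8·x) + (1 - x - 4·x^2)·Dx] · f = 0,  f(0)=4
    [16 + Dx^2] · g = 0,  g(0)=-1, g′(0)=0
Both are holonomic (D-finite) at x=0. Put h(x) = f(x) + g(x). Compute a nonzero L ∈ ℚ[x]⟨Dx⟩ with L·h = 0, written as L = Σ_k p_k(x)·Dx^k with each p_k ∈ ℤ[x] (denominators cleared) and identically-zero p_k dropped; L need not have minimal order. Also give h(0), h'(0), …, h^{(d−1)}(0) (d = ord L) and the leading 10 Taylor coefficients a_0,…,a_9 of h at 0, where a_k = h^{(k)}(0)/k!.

L = (560 + 4608·x + 1664·x^2 + 6144·x^3 + 10240·x^4 + 16384·x^5) + (-208 + 272·x + 896·x^2 - 1408·x^3 - 1536·x^4 + 6144·x^5 + 8192·x^6)·Dx + (35 + 288·x + 104·x^2 + 384·x^3 + 640·x^4 + 1024·x^5)·Dx^2 + (-13 + 17·x + 56·x^2 - 88·x^3 - 96·x^4 + 384·x^5 + 512·x^6)·Dx^3  (order 3).
h: a_k = 3, 4, 28, 36, 316/3, 260, 32836/45, 1764, 1467388/315, 11716, …
ICs: h(0) = 3, h′(0) = 4, h′′(0) = 56.

f: a_k = 4, 4, 20, 36, 116, 260, 724, 1764, 4660, 11716, …
g: a_k = -1, 0, 8, 0, -32/3, 0, 256/45, 0, -512/315, 0, …
f+g: L₀ = lclm(L_f,L_g), ord ≤ 1+2.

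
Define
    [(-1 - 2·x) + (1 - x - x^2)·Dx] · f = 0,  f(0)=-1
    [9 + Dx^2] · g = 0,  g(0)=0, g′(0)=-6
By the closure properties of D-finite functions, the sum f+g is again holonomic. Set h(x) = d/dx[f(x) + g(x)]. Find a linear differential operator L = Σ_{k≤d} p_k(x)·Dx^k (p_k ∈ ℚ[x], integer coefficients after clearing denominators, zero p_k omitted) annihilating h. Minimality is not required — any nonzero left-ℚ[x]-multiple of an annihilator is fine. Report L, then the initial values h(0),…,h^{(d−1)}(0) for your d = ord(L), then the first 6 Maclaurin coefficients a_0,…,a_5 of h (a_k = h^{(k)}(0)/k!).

f: a_k = -1, -1, -2, -3, -5, -8, …
g: a_k = 0, -6, 0, 9, 0, -81/20, …
f+g: L₀ = lclm(L_f,L_g), ord ≤ 1+2.
Differentiate: ansatz ord ≤ ord L₀ ⇒ L.
L = (468 + 1026·x + 1170·x^2 + 450·x^3 + 630·x^4 + 486·x^5 + 162·x^6) + (-81 - 63·x + 252·x^2 + 45·x^3 - 90·x^4 + 153·x^5 + 189·x^6 + 54·x^7)·Dx + (52 + 114·x + 130·x^2 + 50·x^3 + 70·x^4 + 54·x^5 + 18·x^6)·Dx^2 + (-9 - 7·x + 28·x^2 + 5·x^3 - 10·x^4 + 17·x^5 + 21·x^6 + 6·x^7)·Dx^3  (order 3).
h: a_k = -7, -4, 18, -20, -241/4, -78, …
ICs: h(0) = -7, h′(0) = -4, h′′(0) = 36.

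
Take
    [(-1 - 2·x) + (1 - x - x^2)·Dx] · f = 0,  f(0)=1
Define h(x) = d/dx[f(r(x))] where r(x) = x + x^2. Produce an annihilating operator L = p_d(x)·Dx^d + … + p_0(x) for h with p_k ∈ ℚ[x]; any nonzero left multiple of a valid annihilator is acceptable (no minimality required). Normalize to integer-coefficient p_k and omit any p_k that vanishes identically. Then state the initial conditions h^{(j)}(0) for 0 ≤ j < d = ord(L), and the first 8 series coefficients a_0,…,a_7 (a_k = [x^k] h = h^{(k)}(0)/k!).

f: a_k = 1, 1, 2, 3, 5, 8, 13, 21, …
Substitute x→r, Dx→(1/r')Dx; clear ⇒ L₀.
Derive L from L₀ (diff closure).
L = (6 + 24·x + 48·x^2 + 68·x^3 + 84·x^4 + 60·x^5 + 20·x^6) + (-1 - 3·x + 12·x^3 + 25·x^4 + 24·x^5 + 14·x^6 + 4·x^7)·Dx  (order 1).
h: a_k = 1, 6, 21, 64, 185, 516, 1393, 3688, …
ICs: h(0) = 1.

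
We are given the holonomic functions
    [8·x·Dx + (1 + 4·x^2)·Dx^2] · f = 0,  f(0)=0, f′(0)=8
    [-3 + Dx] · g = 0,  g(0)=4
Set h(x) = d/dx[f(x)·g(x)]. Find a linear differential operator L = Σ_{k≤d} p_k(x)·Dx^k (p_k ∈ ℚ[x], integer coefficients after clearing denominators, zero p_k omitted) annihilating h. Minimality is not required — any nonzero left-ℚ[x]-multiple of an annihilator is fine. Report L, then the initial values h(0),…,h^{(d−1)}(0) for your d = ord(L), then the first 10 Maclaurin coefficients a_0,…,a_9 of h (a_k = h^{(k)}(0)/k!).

L = (3 - 144·x + 504·x^2 - 576·x^3 + 432·x^4) + (-10 + 72·x - 240·x^2 + 288·x^3 - 288·x^4)·Dx + (3 - 8·x + 24·x^2 - 32·x^3 + 48·x^4)·Dx^2  (order 2).
h: a_k = 32, 192, 304, 64, 92, 1080, 1982/5, -27408/7, -24883/28, 481403/30, …
ICs: h(0) = 32, h′(0) = 192.

f: a_k = 0, 8, 0, -32/3, 0, 128/5, 0, -512/7, 0, 2048/9, …
g: a_k = 4, 12, 18, 18, 27/2, 81/10, 81/20, 243/140, 729/1120, 243/1120, …
h₀=f·g: eliminate ⇒ L₀, order ≤ 2·1.
Derive L from L₀ (diff closure).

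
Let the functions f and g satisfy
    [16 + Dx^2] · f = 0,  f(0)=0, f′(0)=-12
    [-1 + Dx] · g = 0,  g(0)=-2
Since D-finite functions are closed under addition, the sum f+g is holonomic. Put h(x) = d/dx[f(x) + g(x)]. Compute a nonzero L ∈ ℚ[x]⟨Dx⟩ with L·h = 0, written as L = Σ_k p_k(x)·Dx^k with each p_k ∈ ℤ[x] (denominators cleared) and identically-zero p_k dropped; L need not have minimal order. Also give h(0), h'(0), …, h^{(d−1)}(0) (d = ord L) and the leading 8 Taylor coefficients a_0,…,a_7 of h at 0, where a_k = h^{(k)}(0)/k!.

L = 16 - 16·Dx + Dx^2 - Dx^3  (order 3).
h: a_k = -14, -2, 95, -1/3, -1537/12, -1/60, 4915/72, -1/2520, …
ICs: h(0) = -14, h′(0) = -2, h′′(0) = 190.

f: a_k = 0, -12, 0, 32, 0, -128/5, 0, 1024/105, …
g: a_k = -2, -2, -1, -1/3, -1/12, -1/60, -1/360, -1/2520, …
f+g: L₀ = lclm(L_f,L_g), ord ≤ 2+1.
Differentiate: ansatz ord ≤ ord L₀ ⇒ L.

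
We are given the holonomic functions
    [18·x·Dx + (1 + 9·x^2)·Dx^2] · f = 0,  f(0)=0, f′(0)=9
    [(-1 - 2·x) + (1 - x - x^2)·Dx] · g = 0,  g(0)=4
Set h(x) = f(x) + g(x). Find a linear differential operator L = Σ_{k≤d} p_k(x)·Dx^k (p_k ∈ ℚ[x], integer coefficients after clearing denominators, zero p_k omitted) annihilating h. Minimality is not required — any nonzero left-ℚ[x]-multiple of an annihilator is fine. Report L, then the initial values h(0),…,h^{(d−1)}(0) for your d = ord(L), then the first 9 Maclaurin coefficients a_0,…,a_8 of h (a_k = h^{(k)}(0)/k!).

f: a_k = 0, 9, 0, -27, 0, 729/5, 0, -6561/7, 0, …
g: a_k = 4, 4, 8, 12, 20, 32, 52, 84, 136, …
h₀=f+g: left-lcm gives L₀, ord ≤ 3.
L = (36 - 144·x - 1440·x^2 - 2376·x^3 - 3186·x^4 - 486·x^6)·Dx + (-18 - 24·x + 108·x^2 - 444·x^3 - 2313·x^4 - 2178·x^5 - 243·x^6 - 486·x^7)·Dx^2 + (2 + 10·x + 34·x^2 + 48·x^3 + 123·x^4 - 387·x^5 - 198·x^6 - 81·x^7 - 81·x^8)·Dx^3  (order 3).
h: a_k = 4, 13, 8, -15, 20, 889/5, 52, -5973/7, 136, …
ICs: h(0) = 4, h′(0) = 13, h′′(0) = 16.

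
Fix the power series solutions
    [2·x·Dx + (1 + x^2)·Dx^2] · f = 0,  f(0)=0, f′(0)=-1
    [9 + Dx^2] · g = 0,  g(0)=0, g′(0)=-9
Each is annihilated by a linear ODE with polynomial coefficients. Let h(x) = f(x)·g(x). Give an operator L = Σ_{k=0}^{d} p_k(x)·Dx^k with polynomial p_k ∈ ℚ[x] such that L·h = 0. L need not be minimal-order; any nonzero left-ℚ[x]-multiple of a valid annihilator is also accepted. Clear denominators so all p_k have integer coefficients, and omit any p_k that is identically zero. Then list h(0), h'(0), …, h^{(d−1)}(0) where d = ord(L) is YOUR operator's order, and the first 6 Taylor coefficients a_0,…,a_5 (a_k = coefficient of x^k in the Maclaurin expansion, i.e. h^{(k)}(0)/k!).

f: a_k = 0, -1, 0, 1/3, 0, -1/5, …
g: a_k = 0, -9, 0, 27/2, 0, -243/40, …
Product ⇒ symmetric product L₀, ord ≤ 4.
L = (1170 + 3834·x^2 + 4779·x^4 + 2916·x^6 + 729·x^8) + (396·x + 1044·x^3 + 972·x^5 + 324·x^7)·Dx + (220 + 768·x^2 + 1026·x^4 + 648·x^6 + 162·x^8)·Dx^2 + (44·x + 116·x^3 + 108·x^5 + 36·x^7)·Dx^3 + (10 + 38·x^2 + 55·x^4 + 36·x^6 + 9·x^8)·Dx^4  (order 4).
h: a_k = 0, 0, 9, 0, -33/2, 0, …
ICs: h(0) = 0, h′(0) = 0, h′′(0) = 18, h′′′(0) = 0.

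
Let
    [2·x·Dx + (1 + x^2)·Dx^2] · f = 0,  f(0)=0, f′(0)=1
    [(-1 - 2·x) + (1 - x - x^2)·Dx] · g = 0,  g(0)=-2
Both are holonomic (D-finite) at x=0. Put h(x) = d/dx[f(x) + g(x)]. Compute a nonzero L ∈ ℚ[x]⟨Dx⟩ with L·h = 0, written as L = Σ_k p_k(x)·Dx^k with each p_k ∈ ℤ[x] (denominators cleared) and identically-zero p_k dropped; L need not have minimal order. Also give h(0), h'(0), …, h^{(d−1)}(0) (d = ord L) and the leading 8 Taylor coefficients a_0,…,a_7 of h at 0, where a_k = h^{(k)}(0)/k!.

L = (4 - 16·x - 64·x^2 - 72·x^3 - 66·x^4 - 6·x^6) + (-10 - 24·x - 28·x^2 - 60·x^3 - 65·x^4 - 50·x^5 - 3·x^6 - 6·x^7)·Dx + (2 + 2·x + 2·x^2 - 8·x^3 - 5·x^4 - 11·x^5 - 6·x^6 - x^7 - x^8)·Dx^2  (order 2).
h: a_k = -1, -8, -19, -40, -79, -156, -295, -544, …
ICs: h(0) = -1, h′(0) = -8.

f: a_k = 0, 1, 0, -1/3, 0, 1/5, 0, -1/7, …
g: a_k = -2, -2, -4, -6, -10, -16, -26, -42, …
h₀=f+g: left-lcm gives L₀, ord ≤ 3.
h=h₀': d/dx-closure on L₀ ⇒ L.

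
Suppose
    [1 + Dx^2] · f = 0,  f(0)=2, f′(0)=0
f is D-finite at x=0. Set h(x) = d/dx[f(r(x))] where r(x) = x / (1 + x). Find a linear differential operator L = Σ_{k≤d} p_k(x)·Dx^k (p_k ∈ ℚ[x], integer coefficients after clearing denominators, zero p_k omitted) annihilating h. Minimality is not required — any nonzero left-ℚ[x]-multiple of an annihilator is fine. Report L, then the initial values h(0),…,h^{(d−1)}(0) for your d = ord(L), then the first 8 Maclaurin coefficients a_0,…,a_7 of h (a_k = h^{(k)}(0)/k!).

f: a_k = 2, 0, -1, 0, 1/12, 0, -1/360, 0, …
Change of var in L_f (x↦r) gives L₀.
h₀' ⇒ L via d/dx closure of L₀.
L = (7 + 12·x + 6·x^2) + (6 + 18·x + 18·x^2 + 6·x^3)·Dx + (1 + 4·x + 6·x^2 + 4·x^3 + x^4)·Dx^2  (order 2).
h: a_k = 0, -2, 6, -35/3, 55/3, -1501/60, 609/20, -16699/504, …
ICs: h(0) = 0, h′(0) = -2.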